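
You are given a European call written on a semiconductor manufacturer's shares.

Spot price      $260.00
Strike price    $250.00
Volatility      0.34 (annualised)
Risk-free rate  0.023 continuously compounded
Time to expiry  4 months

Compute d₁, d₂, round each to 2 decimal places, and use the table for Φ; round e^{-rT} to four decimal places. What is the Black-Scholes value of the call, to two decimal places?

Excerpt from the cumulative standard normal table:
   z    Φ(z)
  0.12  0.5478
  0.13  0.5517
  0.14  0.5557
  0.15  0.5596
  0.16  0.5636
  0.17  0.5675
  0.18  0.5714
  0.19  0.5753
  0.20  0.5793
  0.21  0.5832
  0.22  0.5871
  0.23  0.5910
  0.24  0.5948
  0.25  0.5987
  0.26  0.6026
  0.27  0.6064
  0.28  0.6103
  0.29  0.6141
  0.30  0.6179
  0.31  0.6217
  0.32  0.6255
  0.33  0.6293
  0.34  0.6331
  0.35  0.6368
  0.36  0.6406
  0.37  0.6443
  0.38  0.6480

$26.74

T = 0.3333;  σ√T = 0.1963
d₁ = [ln(260/250) + (0.023 + ½·0.34²)·0.3333] / (σ√T) = (0.0392 + 0.0269) / 0.1963 = 0.3370 ≈ 0.34
d₂ = 0.3370 − 0.1963 = 0.1407 ≈ 0.14
e^(−rT) = e^(−0.023·0.3333) = 0.9924
N(d₁) = N(0.34) = 0.6331;  N(d₂) = N(0.14) = 0.5557
C = 260·0.6331 − 250·0.9924·0.5557 = 164.6060 − 137.8692 = 26.7368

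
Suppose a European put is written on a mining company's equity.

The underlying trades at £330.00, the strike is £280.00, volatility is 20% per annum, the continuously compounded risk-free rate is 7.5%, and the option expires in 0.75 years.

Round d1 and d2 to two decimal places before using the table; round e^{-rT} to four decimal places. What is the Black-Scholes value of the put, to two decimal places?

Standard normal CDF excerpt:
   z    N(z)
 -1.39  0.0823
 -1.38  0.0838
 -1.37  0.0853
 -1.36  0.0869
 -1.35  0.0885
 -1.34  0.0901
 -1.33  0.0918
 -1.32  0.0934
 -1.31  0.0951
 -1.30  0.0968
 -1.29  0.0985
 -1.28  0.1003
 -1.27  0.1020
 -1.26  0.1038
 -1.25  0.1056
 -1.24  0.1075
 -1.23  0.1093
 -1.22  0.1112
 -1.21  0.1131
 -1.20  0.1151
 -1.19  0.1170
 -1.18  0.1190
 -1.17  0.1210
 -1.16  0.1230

£2.29

σ√T = 0.2·√0.75 = 0.1732
ln(S/K) + (r + σ²/2)T = ln(330/280) + (0.075 + 0.2²/2)·0.75 = 0.1643 + 0.0713 = 0.2356
d₁ = 0.2356 / 0.1732 = 1.3600 → 1.36
d₂ = d₁ − σ√T = 1.3600 − 0.1732 = 1.1868 → 1.19
exp(−rT) = exp(−0.075·0.75) = 0.9453
N(−d₂) = N(-1.19) = 0.1170;  N(−d₁) = N(-1.36) = 0.0869
P = 280·0.9453·0.1170 − 330·0.0869 = 30.9680 − 28.6770 = 2.2910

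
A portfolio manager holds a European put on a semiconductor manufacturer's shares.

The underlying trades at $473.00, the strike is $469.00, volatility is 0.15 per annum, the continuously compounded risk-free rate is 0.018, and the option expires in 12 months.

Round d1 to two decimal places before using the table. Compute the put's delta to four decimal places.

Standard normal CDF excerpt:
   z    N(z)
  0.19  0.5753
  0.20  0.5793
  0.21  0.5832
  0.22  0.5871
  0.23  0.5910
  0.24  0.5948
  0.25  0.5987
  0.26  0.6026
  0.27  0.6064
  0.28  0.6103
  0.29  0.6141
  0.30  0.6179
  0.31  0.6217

σ√T = 0.15 × 1.0000 = 0.1500
d₁ = [ln(473/469) + (0.018 + ½·0.15²)·1] / (σ√T) = (0.0085 + 0.0292) / 0.1500 = 0.2516 → 0.25
N(d₁) = N(0.25) = 0.5987
Δ_put = N(d₁) − 1 = 0.5987 − 1 = -0.4013

-0.4013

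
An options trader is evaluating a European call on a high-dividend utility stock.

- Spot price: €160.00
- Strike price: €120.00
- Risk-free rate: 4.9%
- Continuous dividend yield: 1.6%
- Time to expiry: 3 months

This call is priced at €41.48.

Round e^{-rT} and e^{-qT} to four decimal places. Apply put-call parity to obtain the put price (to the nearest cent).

e^(−qT) = e^(−0.016·0.25) = 0.9960;  e^(−rT) = e^(−0.049·0.25) = 0.9878
Put-call parity: C − P = S·e^(−qT) − K·e^(−rT) = 160·0.9960 − 120·0.9878 = 159.3600 − 118.5360 = 40.8240
P = C − (C − P) = 41.48 − (40.8240) = 0.6560

€0.66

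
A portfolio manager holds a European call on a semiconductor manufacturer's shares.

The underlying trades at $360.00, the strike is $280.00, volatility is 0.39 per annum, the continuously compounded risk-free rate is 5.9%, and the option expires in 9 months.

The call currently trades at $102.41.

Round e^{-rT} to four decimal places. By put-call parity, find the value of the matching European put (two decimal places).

$10.29

exp(−rT) = exp(−0.059·0.75) = 0.9567
Put-call parity: C − P = S − K·e^(−rT) = 360 − 280·0.9567 = 360 − 267.8760 = 92.1240
P = C − (C − P) = 102.41 − (92.1240) = 10.2860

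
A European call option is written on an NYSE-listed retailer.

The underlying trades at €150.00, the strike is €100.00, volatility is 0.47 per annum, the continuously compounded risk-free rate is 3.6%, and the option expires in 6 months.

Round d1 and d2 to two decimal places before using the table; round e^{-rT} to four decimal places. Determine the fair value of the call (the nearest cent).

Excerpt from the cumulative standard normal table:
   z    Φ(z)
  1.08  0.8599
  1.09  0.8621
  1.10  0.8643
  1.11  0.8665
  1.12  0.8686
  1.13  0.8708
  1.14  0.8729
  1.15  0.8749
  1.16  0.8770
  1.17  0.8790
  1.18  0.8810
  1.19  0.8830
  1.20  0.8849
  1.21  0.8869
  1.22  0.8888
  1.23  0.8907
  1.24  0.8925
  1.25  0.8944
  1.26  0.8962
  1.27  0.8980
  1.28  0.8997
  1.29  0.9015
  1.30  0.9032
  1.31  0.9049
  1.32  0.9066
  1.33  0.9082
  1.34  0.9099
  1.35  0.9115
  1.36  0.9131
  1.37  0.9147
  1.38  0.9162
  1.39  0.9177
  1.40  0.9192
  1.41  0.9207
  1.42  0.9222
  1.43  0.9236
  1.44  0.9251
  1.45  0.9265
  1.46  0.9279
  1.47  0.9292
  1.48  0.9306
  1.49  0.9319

T = 0.5;  σ√T = 0.3323
ln(S/K) + (r + σ²/2)T = ln(150/100) + (0.036 + 0.47²/2)·0.5 = 0.4055 + 0.0732 = 0.4787
d₁ = 0.4787 / 0.3323 = 1.4404 ≈ 1.44
d₂ = d₁ − σ√T = 1.4404 − 0.3323 = 1.1080 ≈ 1.11
e^(−rT) = e^(−0.036·0.5) = 0.9822
C = 150·N(1.44) − 100·0.9822·N(1.11) = 150·0.9251 − 100·0.9822·0.8665 = 138.7650 − 85.1076 = 53.6574

€53.66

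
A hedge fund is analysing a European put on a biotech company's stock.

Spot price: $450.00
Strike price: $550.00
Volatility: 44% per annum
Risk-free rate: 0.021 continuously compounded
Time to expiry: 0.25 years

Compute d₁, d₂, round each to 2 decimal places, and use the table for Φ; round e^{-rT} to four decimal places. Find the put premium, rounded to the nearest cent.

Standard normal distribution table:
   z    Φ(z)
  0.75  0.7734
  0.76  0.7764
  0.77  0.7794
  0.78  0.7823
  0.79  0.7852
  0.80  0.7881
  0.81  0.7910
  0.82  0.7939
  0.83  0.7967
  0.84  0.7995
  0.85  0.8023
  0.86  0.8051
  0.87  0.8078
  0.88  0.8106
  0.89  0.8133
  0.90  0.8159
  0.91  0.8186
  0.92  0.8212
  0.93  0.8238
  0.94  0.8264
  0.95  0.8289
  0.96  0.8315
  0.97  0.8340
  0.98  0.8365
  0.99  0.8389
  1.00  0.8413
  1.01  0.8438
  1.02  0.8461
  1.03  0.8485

$108.27

σ√T = 0.44·√0.25 = 0.2200
d₁ = [ln(450/550) + (0.021 + 0.44²/2)·0.25] / 0.2200 = [-0.2007 + 0.0295] / 0.2200 = -0.7783 which rounds to -0.78
d₂ = d₁ − σ√T = -0.7783 − 0.2200 = -0.9983 which rounds to -1.00
e^(−rT) = e^(−0.021·0.25) = 0.9948
N(−d₂) = N(1.00) = 0.8413;  N(−d₁) = N(0.78) = 0.7823
P = 550·0.9948·0.8413 − 450·0.7823 = 460.3089 − 352.0350 = 108.2739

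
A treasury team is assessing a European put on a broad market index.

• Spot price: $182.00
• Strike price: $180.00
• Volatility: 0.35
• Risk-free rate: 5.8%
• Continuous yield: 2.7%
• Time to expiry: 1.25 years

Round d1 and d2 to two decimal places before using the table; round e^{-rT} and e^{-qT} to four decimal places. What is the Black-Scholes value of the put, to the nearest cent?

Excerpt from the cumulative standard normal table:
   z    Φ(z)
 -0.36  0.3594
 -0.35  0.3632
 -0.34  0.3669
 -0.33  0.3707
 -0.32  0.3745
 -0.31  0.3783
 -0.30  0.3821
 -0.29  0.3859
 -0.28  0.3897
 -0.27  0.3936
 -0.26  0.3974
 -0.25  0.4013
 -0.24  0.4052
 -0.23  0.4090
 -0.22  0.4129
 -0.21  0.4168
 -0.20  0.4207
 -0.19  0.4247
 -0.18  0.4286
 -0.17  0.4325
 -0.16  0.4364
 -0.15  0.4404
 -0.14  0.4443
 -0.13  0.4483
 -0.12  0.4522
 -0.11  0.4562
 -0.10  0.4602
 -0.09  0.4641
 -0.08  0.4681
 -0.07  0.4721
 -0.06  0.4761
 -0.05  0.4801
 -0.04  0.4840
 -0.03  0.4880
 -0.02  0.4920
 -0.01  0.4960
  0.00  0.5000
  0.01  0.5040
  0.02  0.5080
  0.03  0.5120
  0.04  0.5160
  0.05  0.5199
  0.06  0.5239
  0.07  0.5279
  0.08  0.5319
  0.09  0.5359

$22.48

σ√T = 0.35 × 1.1180 = 0.3913
d₁ = [ln(182/180) + (0.058 − 0.027 + 0.35²/2)·1.25] / 0.3913 = [0.0110 + 0.1153] / 0.3913 = 0.3229 → 0.32
d₂ = d₁ − σ√T = 0.3229 − 0.3913 = -0.0684 → -0.07
e^(−qT) = e^(−0.027·1.25) = 0.9668;  e^(−rT) = e^(−0.058·1.25) = 0.9301
N(−d₂) = N(0.07) = 0.5279;  N(−d₁) = N(-0.32) = 0.3745
P = 180·0.9301·0.5279 − 182·0.9668·0.3745 = 88.3800 − 65.8961 = 22.4838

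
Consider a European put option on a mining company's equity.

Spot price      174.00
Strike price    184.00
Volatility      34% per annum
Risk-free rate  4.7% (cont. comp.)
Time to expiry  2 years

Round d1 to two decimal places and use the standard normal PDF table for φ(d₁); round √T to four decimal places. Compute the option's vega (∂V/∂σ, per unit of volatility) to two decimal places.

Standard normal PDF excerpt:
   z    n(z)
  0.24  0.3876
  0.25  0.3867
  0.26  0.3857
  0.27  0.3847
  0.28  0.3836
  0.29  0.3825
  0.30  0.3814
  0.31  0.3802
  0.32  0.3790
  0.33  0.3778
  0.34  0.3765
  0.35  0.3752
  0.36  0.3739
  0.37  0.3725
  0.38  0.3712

σ√T = 0.34·√2 = 0.4808
d₁ = [ln(174/184) + (0.047 + ½·0.34²)·2] / (σ√T) = (-0.0559 + 0.2096) / 0.4808 = 0.3197 → 0.32
√T = √2 = 1.4142
φ(d₁) = φ(0.32) = 0.3790
vega = S·φ(d₁)·√T = 174·0.3790·1.4142 = 93.2608

93.26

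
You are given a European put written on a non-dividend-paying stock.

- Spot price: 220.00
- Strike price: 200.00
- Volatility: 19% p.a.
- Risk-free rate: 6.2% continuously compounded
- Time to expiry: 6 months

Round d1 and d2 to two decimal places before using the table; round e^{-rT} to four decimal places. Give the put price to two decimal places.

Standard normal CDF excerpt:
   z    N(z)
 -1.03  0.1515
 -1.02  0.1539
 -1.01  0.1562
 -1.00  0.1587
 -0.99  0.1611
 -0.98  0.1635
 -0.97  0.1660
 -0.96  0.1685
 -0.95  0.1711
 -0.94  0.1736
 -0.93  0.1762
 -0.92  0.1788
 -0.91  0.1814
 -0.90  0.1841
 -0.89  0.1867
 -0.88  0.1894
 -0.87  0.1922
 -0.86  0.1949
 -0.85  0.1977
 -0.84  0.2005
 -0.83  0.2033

σ√T = 0.19·√0.5 = 0.1344
ln(S/K) + (r + σ²/2)T = ln(220/200) + (0.062 + 0.19²/2)·0.5 = 0.0953 + 0.0400 = 0.1353
d₁ = 0.1353 / 0.1344 = 1.0073 ≈ 1.01
d₂ = d₁ − σ√T = 1.0073 − 0.1344 = 0.8730 ≈ 0.87
exp(−rT) = exp(−0.062·0.5) = 0.9695
N(−d₂) = N(-0.87) = 0.1922;  N(−d₁) = N(-1.01) = 0.1562
P = 200·0.9695·0.1922 − 220·0.1562 = 37.2676 − 34.3640 = 2.9036

2.90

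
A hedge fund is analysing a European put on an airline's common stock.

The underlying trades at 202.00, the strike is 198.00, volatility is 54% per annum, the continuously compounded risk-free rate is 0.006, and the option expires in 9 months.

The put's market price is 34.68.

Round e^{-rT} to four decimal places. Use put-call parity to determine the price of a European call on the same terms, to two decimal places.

e^(−rT) = e^(−0.006·0.75) = 0.9955
Put-call parity: C − P = S − K·e^(−rT) = 202 − 198·0.9955 = 202 − 197.1090 = 4.8910
C = P + (C − P) = 34.68 + (4.8910) = 39.5710

39.57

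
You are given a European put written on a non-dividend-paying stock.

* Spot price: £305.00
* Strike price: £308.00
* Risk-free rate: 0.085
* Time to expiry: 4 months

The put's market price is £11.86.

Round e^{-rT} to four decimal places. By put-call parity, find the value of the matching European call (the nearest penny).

exp(−rT) = exp(−0.085·0.3333) = 0.9721
Put-call parity: C − P = S − K·e^(−rT) = 305 − 308·0.9721 = 305 − 299.4068 = 5.5932
C = P + (C − P) = 11.86 + (5.5932) = 17.4532

£17.45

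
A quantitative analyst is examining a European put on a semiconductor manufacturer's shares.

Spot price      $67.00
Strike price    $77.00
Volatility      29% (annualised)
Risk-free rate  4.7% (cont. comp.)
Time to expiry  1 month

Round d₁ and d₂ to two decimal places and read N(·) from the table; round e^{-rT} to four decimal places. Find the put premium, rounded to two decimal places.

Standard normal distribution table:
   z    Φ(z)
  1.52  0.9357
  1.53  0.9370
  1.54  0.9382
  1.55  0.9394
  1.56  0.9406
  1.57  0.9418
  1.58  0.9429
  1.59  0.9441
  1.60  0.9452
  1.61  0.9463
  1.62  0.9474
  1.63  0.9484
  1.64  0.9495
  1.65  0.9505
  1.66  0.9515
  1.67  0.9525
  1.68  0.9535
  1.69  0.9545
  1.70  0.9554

$9.88

σ√T = 0.29 × 0.2887 = 0.0837
ln(S/K) + (r + σ²/2)T = ln(67/77) + (0.047 + 0.29²/2)·0.08333 = -0.1391 + 0.0074 = -0.1317
d₁ = -0.1317 / 0.0837 = -1.5731 → -1.57
d₂ = d₁ − σ√T = -1.5731 − 0.0837 = -1.6568 → -1.66
e^(−rT) = e^(−0.047·0.08333) = 0.9961
N(−d₂) = N(1.66) = 0.9515;  N(−d₁) = N(1.57) = 0.9418
P = 77·0.9961·0.9515 − 67·0.9418 = 72.9798 − 63.1006 = 9.8792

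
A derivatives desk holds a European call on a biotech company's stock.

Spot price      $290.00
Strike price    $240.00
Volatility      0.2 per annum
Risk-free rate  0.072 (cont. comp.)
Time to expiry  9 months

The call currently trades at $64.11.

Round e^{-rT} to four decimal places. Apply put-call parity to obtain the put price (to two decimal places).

e^(−rT) = e^(−0.072·0.75) = 0.9474
Put-call parity: C − P = S − K·e^(−rT) = 290 − 240·0.9474 = 290 − 227.3760 = 62.6240
P = C − (C − P) = 64.11 − (62.6240) = 1.4860

$1.49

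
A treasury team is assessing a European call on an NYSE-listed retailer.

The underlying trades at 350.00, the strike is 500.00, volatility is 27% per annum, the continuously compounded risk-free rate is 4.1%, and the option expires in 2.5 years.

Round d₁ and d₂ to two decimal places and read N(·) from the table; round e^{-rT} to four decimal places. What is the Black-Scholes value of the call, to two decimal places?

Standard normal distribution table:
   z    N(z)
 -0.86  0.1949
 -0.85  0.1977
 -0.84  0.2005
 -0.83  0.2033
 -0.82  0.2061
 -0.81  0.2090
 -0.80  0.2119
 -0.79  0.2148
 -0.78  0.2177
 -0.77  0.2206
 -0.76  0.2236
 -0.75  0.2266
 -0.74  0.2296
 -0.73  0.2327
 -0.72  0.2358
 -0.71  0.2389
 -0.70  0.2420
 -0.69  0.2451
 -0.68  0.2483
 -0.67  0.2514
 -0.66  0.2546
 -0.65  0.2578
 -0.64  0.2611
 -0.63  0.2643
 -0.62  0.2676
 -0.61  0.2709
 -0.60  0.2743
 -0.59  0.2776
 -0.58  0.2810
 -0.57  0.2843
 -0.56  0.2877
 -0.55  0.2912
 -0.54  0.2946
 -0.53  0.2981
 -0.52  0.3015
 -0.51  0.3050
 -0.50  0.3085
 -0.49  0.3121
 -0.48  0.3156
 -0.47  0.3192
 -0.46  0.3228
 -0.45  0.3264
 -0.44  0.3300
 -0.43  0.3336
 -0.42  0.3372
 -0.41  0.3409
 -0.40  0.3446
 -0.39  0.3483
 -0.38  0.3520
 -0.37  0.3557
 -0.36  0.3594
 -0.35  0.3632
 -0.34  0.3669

28.88

σ√T = 0.27 × 1.5811 = 0.4269
d₁ = [ln(350/500) + (0.041 + 0.27²/2)·2.5] / 0.4269 = [-0.3567 + 0.1936] / 0.4269 = -0.3819 → -0.38
d₂ = d₁ − σ√T = -0.3819 − 0.4269 = -0.8088 → -0.81
exp(−rT) = exp(−0.041·2.5) = 0.9026
C = 350·N(-0.38) − 500·0.9026·N(-0.81) = 350·0.3520 − 500·0.9026·0.2090 = 123.2000 − 94.3217 = 28.8783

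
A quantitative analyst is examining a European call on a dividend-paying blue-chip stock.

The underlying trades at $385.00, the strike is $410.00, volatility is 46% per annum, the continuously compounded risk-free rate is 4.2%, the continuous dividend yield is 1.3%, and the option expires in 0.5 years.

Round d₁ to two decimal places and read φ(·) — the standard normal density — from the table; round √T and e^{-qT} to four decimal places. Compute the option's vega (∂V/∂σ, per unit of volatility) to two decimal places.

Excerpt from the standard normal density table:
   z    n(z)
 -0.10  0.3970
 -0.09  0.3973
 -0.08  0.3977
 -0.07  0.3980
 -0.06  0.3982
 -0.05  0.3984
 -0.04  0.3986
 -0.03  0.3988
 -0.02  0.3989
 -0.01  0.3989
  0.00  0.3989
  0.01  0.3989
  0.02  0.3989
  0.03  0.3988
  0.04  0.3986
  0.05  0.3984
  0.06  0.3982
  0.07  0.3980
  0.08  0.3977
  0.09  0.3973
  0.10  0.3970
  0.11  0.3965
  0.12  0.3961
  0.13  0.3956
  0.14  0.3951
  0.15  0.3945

T = 0.5;  σ√T = 0.3253
d₁ = [ln(385/410) + (0.042 − 0.013 + 0.46²/2)·0.5] / 0.3253 = [-0.0629 + 0.0674] / 0.3253 = 0.0138 → 0.01
√T = √0.5 = 0.7071
φ(d₁) = φ(0.01) = 0.3989
e^(−qT) = e^(−0.013·0.5) = 0.9935
vega = S·e^(−qT)·φ(d₁)·√T = 385·0.9935·0.3989·0.7071 = 107.8881
(Call and put vega coincide under Black-Scholes.)

107.89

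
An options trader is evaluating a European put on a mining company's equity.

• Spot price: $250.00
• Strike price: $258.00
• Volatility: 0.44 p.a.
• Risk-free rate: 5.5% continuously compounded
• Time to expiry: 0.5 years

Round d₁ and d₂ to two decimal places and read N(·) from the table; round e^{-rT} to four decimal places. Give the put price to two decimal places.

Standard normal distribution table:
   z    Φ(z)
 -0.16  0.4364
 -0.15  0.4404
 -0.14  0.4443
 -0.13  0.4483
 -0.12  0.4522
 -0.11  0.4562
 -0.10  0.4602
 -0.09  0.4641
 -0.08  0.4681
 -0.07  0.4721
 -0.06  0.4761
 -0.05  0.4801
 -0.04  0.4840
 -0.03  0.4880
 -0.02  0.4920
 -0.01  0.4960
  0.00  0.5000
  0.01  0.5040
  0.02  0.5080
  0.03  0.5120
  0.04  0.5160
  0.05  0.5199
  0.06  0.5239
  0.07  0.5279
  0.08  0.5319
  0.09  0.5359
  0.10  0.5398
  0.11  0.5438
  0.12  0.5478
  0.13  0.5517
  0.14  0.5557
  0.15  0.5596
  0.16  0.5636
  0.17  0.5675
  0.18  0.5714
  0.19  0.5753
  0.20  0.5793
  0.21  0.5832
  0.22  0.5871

$31.37

σ√T = 0.44·√0.5 = 0.3111
d₁ = [ln(250/258) + (0.055 + 0.44²/2)·0.5] / 0.3111 = [-0.0315 + 0.0759] / 0.3111 = 0.1427 → 0.14
d₂ = d₁ − σ√T = 0.1427 − 0.3111 = -0.1684 → -0.17
e^(−rT) = e^(−0.055·0.5) = 0.9729
N(−d₂) = N(0.17) = 0.5675;  N(−d₁) = N(-0.14) = 0.4443
P = 258·0.9729·0.5675 − 250·0.4443 = 142.4472 − 111.0750 = 31.3722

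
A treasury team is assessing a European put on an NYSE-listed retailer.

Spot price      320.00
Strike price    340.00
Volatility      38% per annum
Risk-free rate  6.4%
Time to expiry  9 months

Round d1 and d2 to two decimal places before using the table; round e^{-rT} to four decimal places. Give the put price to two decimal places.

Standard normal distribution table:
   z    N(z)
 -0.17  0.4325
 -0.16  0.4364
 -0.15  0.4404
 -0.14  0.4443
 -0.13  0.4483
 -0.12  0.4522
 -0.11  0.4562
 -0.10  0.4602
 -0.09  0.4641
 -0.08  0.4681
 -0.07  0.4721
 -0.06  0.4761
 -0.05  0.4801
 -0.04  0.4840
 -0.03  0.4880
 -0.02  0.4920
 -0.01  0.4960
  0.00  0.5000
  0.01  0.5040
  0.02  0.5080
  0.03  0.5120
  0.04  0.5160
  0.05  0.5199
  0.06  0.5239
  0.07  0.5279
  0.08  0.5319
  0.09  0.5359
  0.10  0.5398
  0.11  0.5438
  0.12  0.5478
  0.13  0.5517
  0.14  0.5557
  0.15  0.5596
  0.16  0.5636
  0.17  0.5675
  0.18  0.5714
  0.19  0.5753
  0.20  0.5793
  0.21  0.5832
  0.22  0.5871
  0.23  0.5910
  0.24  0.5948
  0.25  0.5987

44.27

T = 0.75;  σ√T = 0.3291
ln(S/K) + (r + σ²/2)T = ln(320/340) + (0.064 + 0.38²/2)·0.75 = -0.0606 + 0.1021 = 0.0415
d₁ = 0.0415 / 0.3291 = 0.1262 → 0.13
d₂ = d₁ − σ√T = 0.1262 − 0.3291 = -0.2029 → -0.20
e^(−rT) = e^(−0.064·0.75) = 0.9531
N(−d₂) = N(0.20) = 0.5793;  N(−d₁) = N(-0.13) = 0.4483
P = 340·0.9531·0.5793 − 320·0.4483 = 187.7245 − 143.4560 = 44.2685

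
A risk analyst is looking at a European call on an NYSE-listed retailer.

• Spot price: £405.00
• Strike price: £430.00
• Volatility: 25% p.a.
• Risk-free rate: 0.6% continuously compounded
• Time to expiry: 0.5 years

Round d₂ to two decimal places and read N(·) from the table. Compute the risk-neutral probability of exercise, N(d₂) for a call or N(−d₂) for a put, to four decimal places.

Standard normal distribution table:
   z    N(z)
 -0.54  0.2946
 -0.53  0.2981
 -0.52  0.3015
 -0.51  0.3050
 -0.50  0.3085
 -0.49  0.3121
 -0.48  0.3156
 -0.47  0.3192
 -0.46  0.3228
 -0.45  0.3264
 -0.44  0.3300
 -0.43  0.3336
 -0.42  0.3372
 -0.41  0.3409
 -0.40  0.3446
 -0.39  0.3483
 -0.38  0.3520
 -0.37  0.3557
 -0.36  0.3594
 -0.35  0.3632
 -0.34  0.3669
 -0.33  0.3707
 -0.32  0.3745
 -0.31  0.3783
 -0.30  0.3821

0.3409

σ√T = 0.25·√0.5 = 0.1768
d₁ = [ln(405/430) + (0.006 + 0.25²/2)·0.5] / 0.1768 = [-0.0599 + 0.0186] / 0.1768 = -0.2335 → -0.23
d₂ = d₁ − σ√T = -0.2335 − 0.1768 = -0.4103 → -0.41
Risk-neutral Pr[S_T > K] = N(d₂) = N(-0.41) = 0.3409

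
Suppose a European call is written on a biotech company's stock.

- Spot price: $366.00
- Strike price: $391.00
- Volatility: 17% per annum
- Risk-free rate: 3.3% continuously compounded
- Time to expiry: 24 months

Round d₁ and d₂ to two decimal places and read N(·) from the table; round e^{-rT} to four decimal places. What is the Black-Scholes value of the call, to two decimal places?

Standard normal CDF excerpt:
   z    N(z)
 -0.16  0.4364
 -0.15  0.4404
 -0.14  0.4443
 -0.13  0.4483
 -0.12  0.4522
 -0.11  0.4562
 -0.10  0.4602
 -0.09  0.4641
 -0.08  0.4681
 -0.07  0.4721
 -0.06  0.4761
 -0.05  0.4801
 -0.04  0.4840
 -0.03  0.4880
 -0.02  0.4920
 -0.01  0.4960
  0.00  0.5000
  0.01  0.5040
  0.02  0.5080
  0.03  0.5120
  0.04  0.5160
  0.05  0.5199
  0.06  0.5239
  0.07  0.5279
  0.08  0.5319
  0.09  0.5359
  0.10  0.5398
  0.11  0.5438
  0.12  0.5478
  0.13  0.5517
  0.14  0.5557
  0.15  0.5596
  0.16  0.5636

$34.98

σ√T = 0.17·√2 = 0.2404
d₁ = [ln(366/391) + (0.033 + 0.17²/2)·2] / 0.2404 = [-0.0661 + 0.0949] / 0.2404 = 0.1199 → 0.12
d₂ = d₁ − σ√T = 0.1199 − 0.2404 = -0.1205 → -0.12
exp(−rT) = exp(−0.033·2) = 0.9361
N(d₁) = N(0.12) = 0.5478;  N(d₂) = N(-0.12) = 0.4522
C = 366·0.5478 − 391·0.9361·0.4522 = 200.4948 − 165.5120 = 34.9828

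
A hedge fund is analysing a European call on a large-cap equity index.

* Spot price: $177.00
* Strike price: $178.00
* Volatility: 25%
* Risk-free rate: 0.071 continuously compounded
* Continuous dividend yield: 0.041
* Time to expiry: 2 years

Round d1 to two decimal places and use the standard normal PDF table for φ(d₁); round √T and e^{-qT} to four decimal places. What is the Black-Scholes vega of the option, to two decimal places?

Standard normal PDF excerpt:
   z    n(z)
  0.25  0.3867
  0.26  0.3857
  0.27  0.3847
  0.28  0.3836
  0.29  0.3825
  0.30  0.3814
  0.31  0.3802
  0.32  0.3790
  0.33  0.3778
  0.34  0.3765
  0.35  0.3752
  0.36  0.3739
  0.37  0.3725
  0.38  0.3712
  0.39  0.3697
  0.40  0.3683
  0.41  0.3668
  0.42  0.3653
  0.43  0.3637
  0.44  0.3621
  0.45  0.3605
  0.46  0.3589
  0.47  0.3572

87.13

σ√T = 0.25 × 1.4142 = 0.3536
d₁ = [ln(177/178) + (0.071 − 0.041 + 0.25²/2)·2] / 0.3536 = [-0.0056 + 0.1225] / 0.3536 = 0.3305 which rounds to 0.33
√T = √2 = 1.4142
φ(d₁) = φ(0.33) = 0.3778
e^(−qT) = e^(−0.041·2) = 0.9213
vega = S·e^(−qT)·φ(d₁)·√T = 177·0.9213·0.3778·1.4142 = 87.1259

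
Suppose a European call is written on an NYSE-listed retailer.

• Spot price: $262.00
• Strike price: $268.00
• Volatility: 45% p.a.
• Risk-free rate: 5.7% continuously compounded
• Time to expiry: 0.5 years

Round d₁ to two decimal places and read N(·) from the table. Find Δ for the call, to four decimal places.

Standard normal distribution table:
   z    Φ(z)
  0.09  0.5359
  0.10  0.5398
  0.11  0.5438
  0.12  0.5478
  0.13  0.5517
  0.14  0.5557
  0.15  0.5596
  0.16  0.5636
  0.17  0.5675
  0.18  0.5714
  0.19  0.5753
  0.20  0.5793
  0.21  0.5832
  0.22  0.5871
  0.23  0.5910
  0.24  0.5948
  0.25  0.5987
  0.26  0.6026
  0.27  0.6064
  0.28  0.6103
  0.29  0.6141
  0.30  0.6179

T = 0.5;  σ√T = 0.3182
d₁ = [ln(262/268) + (0.057 + 0.45²/2)·0.5] / 0.3182 = [-0.0226 + 0.0791] / 0.3182 = 0.1775 ≈ 0.18
N(d₁) = N(0.18) = 0.5714
Δ_call = N(d₁) = 0.5714

0.5714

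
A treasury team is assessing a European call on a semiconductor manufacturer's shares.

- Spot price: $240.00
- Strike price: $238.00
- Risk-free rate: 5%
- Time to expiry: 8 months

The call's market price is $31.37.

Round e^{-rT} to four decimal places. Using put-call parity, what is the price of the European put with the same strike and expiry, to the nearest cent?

$21.56

e^(−rT) = e^(−0.05·0.6667) = 0.9672
Put-call parity: C − P = S − K·e^(−rT) = 240 − 238·0.9672 = 240 − 230.1936 = 9.8064
P = C − (C − P) = 31.37 − (9.8064) = 21.5636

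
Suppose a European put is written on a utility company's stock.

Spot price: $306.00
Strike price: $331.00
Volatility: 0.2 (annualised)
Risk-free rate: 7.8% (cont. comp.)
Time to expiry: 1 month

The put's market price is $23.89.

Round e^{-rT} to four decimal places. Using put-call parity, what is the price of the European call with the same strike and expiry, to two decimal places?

$1.04

e^(−rT) = e^(−0.078·0.08333) = 0.9935
Put-call parity: C − P = S − K·e^(−rT) = 306 − 331·0.9935 = 306 − 328.8485 = -22.8485
C = P + (C − P) = 23.89 + (-22.8485) = 1.0415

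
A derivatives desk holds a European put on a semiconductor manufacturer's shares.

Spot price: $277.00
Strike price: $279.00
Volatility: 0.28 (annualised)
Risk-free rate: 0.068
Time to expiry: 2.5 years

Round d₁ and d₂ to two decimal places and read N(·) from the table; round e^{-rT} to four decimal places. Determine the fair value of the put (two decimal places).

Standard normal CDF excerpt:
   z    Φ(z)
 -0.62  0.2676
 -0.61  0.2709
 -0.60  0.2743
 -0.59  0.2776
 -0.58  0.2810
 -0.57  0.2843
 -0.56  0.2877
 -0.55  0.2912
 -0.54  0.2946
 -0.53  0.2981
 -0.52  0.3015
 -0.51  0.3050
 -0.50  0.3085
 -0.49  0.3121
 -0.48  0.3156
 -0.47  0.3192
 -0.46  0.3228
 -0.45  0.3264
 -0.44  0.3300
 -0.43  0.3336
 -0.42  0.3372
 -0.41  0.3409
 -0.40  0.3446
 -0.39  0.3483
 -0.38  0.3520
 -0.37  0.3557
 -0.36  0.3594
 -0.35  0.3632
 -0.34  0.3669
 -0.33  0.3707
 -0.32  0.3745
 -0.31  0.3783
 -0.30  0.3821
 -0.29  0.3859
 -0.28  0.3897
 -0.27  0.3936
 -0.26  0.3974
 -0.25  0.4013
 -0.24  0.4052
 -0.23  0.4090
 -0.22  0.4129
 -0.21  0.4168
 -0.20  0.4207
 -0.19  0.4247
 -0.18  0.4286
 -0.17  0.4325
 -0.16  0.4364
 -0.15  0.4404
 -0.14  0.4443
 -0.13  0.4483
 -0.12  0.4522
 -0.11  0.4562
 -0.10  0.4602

$26.77

σ√T = 0.28 × 1.5811 = 0.4427
d₁ = [ln(277/279) + (0.068 + 0.28²/2)·2.5] / 0.4427 = [-0.0072 + 0.2680] / 0.4427 = 0.5891 which rounds to 0.59
d₂ = d₁ − σ√T = 0.5891 − 0.4427 = 0.1464 which rounds to 0.15
e^(−rT) = e^(−0.068·2.5) = 0.8437
N(−d₂) = N(-0.15) = 0.4404;  N(−d₁) = N(-0.59) = 0.2776
P = 279·0.8437·0.4404 − 277·0.2776 = 103.6668 − 76.8952 = 26.7716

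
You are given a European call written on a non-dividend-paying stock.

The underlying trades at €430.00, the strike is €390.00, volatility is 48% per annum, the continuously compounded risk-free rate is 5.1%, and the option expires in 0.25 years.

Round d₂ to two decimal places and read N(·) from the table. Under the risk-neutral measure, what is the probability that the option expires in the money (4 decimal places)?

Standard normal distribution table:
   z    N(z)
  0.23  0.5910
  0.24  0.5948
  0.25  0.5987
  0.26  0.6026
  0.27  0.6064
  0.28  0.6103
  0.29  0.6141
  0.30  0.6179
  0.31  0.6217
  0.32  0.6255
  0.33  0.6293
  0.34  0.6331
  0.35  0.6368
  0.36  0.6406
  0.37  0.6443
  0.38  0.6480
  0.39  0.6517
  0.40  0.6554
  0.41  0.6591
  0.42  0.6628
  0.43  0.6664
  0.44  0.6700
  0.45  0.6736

0.6331

T = 0.25;  σ√T = 0.2400
d₁ = [ln(430/390) + (0.051 + 0.48²/2)·0.25] / 0.2400 = [0.0976 + 0.0415] / 0.2400 = 0.5800 which rounds to 0.58
d₂ = d₁ − σ√T = 0.5800 − 0.2400 = 0.3400 which rounds to 0.34
Risk-neutral Pr[S_T > K] = N(d₂) = N(0.34) = 0.6331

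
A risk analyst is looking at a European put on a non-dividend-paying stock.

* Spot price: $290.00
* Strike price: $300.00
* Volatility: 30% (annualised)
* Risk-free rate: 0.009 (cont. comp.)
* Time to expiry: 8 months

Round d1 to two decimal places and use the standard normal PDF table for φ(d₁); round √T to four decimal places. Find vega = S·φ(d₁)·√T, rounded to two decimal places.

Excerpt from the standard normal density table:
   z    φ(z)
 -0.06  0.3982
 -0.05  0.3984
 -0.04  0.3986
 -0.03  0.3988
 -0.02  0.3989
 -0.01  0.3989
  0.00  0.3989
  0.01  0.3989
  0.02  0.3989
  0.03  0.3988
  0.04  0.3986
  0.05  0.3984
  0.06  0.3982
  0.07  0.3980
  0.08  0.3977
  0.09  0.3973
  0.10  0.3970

T = 0.6667;  σ√T = 0.2449
d₁ = [ln(290/300) + (0.009 + 0.3²/2)·0.6667] / 0.2449 = [-0.0339 + 0.0360] / 0.2449 = 0.0086 → 0.01
√T = √0.6667 = 0.8165
φ(d₁) = φ(0.01) = 0.3989
vega = S·φ(d₁)·√T = 290·0.3989·0.8165 = 94.4535
(Vega is the same for a European call and put with the same parameters.)

94.45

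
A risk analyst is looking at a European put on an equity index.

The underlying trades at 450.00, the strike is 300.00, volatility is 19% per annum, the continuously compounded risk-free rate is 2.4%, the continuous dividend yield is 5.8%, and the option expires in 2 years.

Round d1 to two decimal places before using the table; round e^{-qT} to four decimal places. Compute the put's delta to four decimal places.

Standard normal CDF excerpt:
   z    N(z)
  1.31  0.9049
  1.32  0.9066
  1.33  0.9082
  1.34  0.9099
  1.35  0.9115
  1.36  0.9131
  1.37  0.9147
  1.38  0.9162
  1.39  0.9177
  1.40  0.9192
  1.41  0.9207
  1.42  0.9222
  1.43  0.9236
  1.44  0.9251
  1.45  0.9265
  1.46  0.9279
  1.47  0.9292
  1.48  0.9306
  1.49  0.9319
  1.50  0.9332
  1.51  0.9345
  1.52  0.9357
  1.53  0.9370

-0.0733

σ√T = 0.19·√2 = 0.2687
d₁ = [ln(450/300) + (0.024 − 0.058 + 0.19²/2)·2] / 0.2687 = [0.4055 − 0.0319] / 0.2687 = 1.3903 ⇒ 1.39
N(d₁) = N(1.39) = 0.9177
Δ_put = exp(−qT)·(N(d₁) − 1) = 0.8905·(0.9177 − 1) = -0.0733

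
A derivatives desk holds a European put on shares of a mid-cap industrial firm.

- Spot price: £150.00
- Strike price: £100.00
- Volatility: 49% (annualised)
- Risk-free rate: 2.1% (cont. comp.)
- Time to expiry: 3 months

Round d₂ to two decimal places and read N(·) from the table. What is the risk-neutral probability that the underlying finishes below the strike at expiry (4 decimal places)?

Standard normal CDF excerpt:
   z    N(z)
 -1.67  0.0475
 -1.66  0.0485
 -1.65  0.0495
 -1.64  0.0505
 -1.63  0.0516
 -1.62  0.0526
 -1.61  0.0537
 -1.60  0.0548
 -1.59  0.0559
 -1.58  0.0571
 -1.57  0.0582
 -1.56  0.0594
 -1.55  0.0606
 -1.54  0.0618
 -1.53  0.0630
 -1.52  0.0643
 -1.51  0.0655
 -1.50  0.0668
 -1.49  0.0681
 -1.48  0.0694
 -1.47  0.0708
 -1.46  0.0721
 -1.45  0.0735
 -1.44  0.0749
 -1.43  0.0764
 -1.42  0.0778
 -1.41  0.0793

0.0606

σ√T = 0.49·√0.25 = 0.2450
d₁ = [ln(150/100) + (0.021 + 0.49²/2)·0.25] / 0.2450 = [0.4055 + 0.0353] / 0.2450 = 1.7989 ≈ 1.80
d₂ = d₁ − σ√T = 1.7989 − 0.2450 = 1.5539 ≈ 1.55
Pr(exercise) under Q = N(−d₂) = N(-1.55) = 0.0606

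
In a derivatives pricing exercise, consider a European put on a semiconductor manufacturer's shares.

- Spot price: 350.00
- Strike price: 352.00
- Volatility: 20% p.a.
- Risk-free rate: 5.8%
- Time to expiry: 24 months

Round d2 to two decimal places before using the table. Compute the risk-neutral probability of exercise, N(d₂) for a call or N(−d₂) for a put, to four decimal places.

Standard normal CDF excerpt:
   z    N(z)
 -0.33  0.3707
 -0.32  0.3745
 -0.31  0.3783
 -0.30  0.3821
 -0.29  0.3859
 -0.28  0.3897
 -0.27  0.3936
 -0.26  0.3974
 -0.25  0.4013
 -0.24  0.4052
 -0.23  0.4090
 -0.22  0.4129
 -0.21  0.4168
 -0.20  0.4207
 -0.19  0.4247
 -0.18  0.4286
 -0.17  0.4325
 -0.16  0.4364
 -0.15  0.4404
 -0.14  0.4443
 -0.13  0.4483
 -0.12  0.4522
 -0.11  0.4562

0.4013

σ√T = 0.2·√2 = 0.2828
d₁ = [ln(350/352) + (0.058 + 0.2²/2)·2] / 0.2828 = [-0.0057 + 0.1560] / 0.2828 = 0.5314 ≈ 0.53
d₂ = d₁ − σ√T = 0.5314 − 0.2828 = 0.2486 ≈ 0.25
Pr(exercise) under Q = N(−d₂) = N(-0.25) = 0.4013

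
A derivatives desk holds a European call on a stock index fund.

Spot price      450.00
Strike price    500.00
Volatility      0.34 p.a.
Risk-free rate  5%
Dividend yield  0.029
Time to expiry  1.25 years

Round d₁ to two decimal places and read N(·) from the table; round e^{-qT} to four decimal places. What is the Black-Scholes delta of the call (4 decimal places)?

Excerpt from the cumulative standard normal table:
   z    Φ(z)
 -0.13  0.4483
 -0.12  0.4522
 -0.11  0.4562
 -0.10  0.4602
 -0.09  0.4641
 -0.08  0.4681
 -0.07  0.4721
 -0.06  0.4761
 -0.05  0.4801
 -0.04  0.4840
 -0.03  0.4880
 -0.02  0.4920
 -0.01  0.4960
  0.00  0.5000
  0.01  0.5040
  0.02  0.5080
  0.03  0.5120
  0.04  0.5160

σ√T = 0.34 × 1.1180 = 0.3801
d₁ = [ln(450/500) + (0.05 − 0.029 + 0.34²/2)·1.25] / 0.3801 = [-0.1054 + 0.0985] / 0.3801 = -0.0180 ⇒ -0.02
N(d₁) = N(-0.02) = 0.4920
Δ_call = exp(−qT)·N(d₁) = 0.9644·0.4920 = 0.4745

0.4745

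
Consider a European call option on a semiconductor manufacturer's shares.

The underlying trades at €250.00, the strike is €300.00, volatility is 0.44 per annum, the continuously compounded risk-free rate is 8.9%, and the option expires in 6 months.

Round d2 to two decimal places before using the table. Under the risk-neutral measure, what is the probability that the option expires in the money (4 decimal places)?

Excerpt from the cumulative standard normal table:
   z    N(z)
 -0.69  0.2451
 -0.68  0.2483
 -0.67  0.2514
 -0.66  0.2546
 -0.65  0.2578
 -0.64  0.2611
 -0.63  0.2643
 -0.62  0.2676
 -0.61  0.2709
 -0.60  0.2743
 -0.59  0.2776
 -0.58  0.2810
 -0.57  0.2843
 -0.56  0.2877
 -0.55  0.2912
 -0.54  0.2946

0.2743

T = 0.5;  σ√T = 0.3111
d₁ = [ln(250/300) + (0.089 + ½·0.44²)·0.5] / (σ√T) = (-0.1823 + 0.0929) / 0.3111 = -0.2874 ≈ -0.29
d₂ = -0.2874 − 0.3111 = -0.5985 ≈ -0.60
Pr(exercise) under Q = N(d₂) = 0.2743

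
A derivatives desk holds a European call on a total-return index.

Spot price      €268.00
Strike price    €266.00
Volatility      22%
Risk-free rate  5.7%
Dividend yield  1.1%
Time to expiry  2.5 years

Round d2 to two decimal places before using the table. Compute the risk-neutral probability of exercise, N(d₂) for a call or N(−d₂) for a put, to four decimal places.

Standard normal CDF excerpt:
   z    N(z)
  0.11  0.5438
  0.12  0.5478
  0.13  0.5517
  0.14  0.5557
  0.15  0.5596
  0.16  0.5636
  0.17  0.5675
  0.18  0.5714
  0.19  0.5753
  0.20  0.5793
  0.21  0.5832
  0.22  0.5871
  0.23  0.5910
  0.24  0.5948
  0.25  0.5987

T = 2.5;  σ√T = 0.3479
ln(S/K) + (r − q + σ²/2)T = ln(268/266) + (0.057 − 0.011 + 0.22²/2)·2.5 = 0.0075 + 0.1755 = 0.1830
d₁ = 0.1830 / 0.3479 = 0.5261 which rounds to 0.53
d₂ = d₁ − σ√T = 0.5261 − 0.3479 = 0.1782 which rounds to 0.18
Pr(exercise) under Q = N(d₂) = 0.5714

0.5714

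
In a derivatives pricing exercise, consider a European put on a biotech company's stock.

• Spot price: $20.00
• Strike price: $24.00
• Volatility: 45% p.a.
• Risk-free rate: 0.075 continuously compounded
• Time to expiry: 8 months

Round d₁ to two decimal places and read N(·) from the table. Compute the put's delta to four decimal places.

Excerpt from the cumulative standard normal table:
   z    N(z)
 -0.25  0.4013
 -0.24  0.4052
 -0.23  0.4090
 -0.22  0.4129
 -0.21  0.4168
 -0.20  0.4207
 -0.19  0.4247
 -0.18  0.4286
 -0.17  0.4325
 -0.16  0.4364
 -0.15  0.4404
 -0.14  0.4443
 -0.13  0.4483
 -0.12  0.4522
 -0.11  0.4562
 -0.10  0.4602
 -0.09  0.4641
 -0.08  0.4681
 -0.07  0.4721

-0.5714

σ√T = 0.45·√0.6667 = 0.3674
d₁ = [ln(20/24) + (0.075 + 0.45²/2)·0.6667] / 0.3674 = [-0.1823 + 0.1175] / 0.3674 = -0.1764 which rounds to -0.18
N(d₁) = N(-0.18) = 0.4286
Δ_put = N(d₁) − 1 = 0.4286 − 1 = -0.5714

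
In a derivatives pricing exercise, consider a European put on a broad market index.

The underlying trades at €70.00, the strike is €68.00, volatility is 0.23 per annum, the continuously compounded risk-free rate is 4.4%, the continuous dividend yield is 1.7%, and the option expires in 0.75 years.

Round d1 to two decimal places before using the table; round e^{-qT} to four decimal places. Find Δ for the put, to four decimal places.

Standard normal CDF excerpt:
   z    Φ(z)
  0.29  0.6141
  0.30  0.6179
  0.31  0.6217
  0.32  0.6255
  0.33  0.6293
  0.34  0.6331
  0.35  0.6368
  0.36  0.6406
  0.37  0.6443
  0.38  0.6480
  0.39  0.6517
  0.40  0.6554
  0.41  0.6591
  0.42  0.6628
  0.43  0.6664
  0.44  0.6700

σ√T = 0.23·√0.75 = 0.1992
ln(S/K) + (r − q + σ²/2)T = ln(70/68) + (0.044 − 0.017 + 0.23²/2)·0.75 = 0.0290 + 0.0401 = 0.0691
d₁ = 0.0691 / 0.1992 = 0.3468 → 0.35
N(d₁) = N(0.35) = 0.6368
Δ_put = exp(−qT)·(N(d₁) − 1) = 0.9873·(0.6368 − 1) = -0.3586

-0.3586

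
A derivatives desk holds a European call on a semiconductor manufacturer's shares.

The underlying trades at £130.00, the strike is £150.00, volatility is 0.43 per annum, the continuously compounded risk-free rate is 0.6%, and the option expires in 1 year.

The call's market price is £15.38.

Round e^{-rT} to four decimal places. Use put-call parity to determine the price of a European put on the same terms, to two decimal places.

£34.48

exp(−rT) = exp(−0.006·1) = 0.9940
Put-call parity: C − P = S − K·e^(−rT) = 130 − 150·0.9940 = 130 − 149.1000 = -19.1000
P = C − (C − P) = 15.38 − (-19.1000) = 34.4800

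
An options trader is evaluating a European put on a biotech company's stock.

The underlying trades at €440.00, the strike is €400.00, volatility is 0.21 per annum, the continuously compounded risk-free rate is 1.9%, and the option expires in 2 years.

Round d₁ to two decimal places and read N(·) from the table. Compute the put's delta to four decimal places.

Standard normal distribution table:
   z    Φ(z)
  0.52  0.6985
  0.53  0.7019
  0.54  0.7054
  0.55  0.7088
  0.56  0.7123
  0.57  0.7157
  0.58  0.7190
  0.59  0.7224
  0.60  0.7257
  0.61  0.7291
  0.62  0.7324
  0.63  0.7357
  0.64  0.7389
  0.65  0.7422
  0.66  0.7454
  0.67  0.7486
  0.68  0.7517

σ√T = 0.21 × 1.4142 = 0.2970
d₁ = [ln(440/400) + (0.019 + ½·0.21²)·2] / (σ√T) = (0.0953 + 0.0821) / 0.2970 = 0.5974 which rounds to 0.60
N(d₁) = N(0.60) = 0.7257
Δ_put = N(d₁) − 1 = 0.7257 − 1 = -0.2743

-0.2743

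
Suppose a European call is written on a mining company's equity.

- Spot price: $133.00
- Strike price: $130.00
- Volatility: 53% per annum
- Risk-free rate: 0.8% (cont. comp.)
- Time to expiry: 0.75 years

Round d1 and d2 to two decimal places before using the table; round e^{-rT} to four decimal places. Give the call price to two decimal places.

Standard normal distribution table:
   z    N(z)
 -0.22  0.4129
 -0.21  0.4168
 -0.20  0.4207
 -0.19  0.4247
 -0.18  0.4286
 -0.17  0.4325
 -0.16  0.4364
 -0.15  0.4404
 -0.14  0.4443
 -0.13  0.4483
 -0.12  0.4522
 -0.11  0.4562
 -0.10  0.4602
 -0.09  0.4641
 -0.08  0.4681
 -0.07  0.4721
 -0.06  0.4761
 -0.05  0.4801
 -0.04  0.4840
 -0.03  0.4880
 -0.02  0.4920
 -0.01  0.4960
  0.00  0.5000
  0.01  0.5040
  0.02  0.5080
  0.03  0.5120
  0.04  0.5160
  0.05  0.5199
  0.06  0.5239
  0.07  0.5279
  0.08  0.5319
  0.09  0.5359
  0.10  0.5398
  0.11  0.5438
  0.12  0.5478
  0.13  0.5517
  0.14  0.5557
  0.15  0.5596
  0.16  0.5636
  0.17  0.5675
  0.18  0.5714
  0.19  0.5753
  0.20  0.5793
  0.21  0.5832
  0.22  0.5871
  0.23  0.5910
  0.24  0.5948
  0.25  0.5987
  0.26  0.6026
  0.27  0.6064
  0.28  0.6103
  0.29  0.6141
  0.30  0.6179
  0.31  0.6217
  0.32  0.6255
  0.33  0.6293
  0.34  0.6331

σ√T = 0.53·√0.75 = 0.4590
ln(S/K) + (r + σ²/2)T = ln(133/130) + (0.008 + 0.53²/2)·0.75 = 0.0228 + 0.1113 = 0.1342
d₁ = 0.1342 / 0.4590 = 0.2923 which rounds to 0.29
d₂ = d₁ − σ√T = 0.2923 − 0.4590 = -0.1667 which rounds to -0.17
exp(−rT) = exp(−0.008·0.75) = 0.9940
N(d₁) = N(0.29) = 0.6141;  N(d₂) = N(-0.17) = 0.4325
C = 133·0.6141 − 130·0.9940·0.4325 = 81.6753 − 55.8877 = 25.7876

$25.79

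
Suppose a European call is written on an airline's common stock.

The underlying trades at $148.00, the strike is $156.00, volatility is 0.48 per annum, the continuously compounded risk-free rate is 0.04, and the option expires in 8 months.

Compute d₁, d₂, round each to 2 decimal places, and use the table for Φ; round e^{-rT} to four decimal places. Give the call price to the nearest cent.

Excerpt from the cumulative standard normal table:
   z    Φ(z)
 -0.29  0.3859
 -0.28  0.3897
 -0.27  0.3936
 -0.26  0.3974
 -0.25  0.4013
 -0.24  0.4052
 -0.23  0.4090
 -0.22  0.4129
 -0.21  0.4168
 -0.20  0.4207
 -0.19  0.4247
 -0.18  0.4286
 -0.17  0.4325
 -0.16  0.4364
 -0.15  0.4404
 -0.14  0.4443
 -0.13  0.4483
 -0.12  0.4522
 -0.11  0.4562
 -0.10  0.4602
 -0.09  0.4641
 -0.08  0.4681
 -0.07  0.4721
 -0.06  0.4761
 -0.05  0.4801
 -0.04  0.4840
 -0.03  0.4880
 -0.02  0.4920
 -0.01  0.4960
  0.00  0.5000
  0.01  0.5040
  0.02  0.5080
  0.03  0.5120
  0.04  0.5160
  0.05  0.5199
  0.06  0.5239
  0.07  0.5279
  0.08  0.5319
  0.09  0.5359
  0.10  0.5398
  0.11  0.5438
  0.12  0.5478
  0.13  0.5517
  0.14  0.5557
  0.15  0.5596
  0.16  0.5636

$21.29

T = 0.6667;  σ√T = 0.3919
d₁ = [ln(148/156) + (0.04 + 0.48²/2)·0.6667] / 0.3919 = [-0.0526 + 0.1035] / 0.3919 = 0.1297 ≈ 0.13
d₂ = d₁ − σ√T = 0.1297 − 0.3919 = -0.2622 ≈ -0.26
exp(−rT) = exp(−0.04·0.6667) = 0.9737
C = 148·N(0.13) − 156·0.9737·N(-0.26) = 148·0.5517 − 156·0.9737·0.3974 = 81.6516 − 60.3639 = 21.2877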